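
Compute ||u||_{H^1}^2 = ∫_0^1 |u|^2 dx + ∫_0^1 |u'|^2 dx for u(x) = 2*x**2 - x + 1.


||u||_{H^1}^2 = 19/5

The H^1 norm (squared) on an interval (0, L) is
  ||u||_{H^1}^2 = ∫_0^L u(x)^2 dx + ∫_0^L u'(x)^2 dx.
Compute u'(x) = 4*x - 1.
Then u(x)^2 = 4*x**4 - 4*x**3 + 5*x**2 - 2*x + 1 and u'(x)^2 = 16*x**2 - 8*x + 1.
Integrate each monomial from 0 to 1 using ∫_0^1 c·x^n dx = c·1^(n+1)/(n+1):
  ∫_0^1 u(x)^2 dx = ∫_0^1 (4*x^4 - 4*x^3 + 5*x^2 - 2*x + 1) dx. Term by term:
    ∫_0^1 4*x^4 dx = 4/5;  ∫_0^1 -4*x^3 dx = -1;  ∫_0^1 5*x^2 dx = 5/3;
    ∫_0^1 -2*x dx = -1;  ∫_0^1 1 dx = 1.
  Sum: 4/5 − 1 + 5/3 − 1 + 1 = 22/15.
  ∫_0^1 u'(x)^2 dx = ∫_0^1 (16*x^2 - 8*x + 1) dx. Term by term:
    ∫_0^1 16*x^2 dx = 16/3;  ∫_0^1 -8*x dx = -4;  ∫_0^1 1 dx = 1.
  Sum: 16/3 − 4 + 1 = 7/3.
Adding: ||u||_{H^1}^2 = 22/15 + 7/3 = 19/5.


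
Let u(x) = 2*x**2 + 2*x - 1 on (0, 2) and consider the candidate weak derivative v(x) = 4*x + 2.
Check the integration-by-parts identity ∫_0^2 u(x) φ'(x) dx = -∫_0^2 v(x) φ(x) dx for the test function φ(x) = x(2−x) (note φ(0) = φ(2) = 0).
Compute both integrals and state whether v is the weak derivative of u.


LHS = -8, RHS = -8. Yes, v = u' weakly.

u(x) = 2*x**2 + 2*x - 1, classical derivative u'(x) = 4*x + 2.
φ(x) = x(2−x), so φ'(x) = 2 - 2*x.
Note φ(0) = φ(2) = 0, so the boundary term u·φ vanishes.
LHS = ∫_0^2 u(x) φ'(x) dx = ∫_0^2 (-4*x^3 + 6*x - 2) dx. Term by term:
  ∫_0^2 -4*x^3 dx = -16;  ∫_0^2 6*x dx = 12;  ∫_0^2 -2 dx = -4.
Sum: -16 + 12 − 4 = -8.
So LHS = -8.
∫_0^2 v(x) φ(x) dx = ∫_0^2 (-4*x^3 + 6*x^2 + 4*x) dx. Term by term:
  ∫_0^2 -4*x^3 dx = -16;  ∫_0^2 6*x^2 dx = 16;  ∫_0^2 4*x dx = 8.
Sum: -16 + 16 + 8 = 8.
So RHS = -∫_0^2 v(x) φ(x) dx = -8.
LHS = RHS, so the identity holds for this test φ.
Moreover u is smooth here and v(x) = u'(x) = 4*x + 2 pointwise, so the identity holds for every test function. Hence v is the weak derivative of u.


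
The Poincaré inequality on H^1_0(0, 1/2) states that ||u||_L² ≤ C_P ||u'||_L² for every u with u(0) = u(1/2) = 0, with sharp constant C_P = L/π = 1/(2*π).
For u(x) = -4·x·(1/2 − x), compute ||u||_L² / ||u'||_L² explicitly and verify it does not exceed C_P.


||u||_L² / ||u'||_L² = sqrt(10)/20 < C_P = 1/(2*π).

u(x) = -4·x·(1/2 − x), so u'(x) = 8*x - 2.
u(x) = -4·x·(1/2 − x) vanishes at x = 0 and x = 1/2, so u ∈ H^1_0(0, 1/2). Differentiate via the product rule and integrate the resulting polynomials term by term.
  ∫_0^1/2 u² dx = ∫_0^1/2 (16*x^4 - 16*x^3 + 4*x^2) dx. Term by term:
    ∫_0^1/2 16*x^4 dx = 1/10;  ∫_0^1/2 -16*x^3 dx = -1/4;  ∫_0^1/2 4*x^2 dx = 1/6.
  Sum: 1/10 − 1/4 + 1/6 = 1/60.
  ∫_0^1/2 (u')² dx = ∫_0^1/2 (64*x^2 - 32*x + 4) dx. Term by term:
    ∫_0^1/2 64*x^2 dx = 8/3;  ∫_0^1/2 -32*x dx = -4;  ∫_0^1/2 4 dx = 2.
  Sum: 8/3 − 4 + 2 = 2/3.
∫_0^1/2 u² dx = 1/60, so ||u||_L² = sqrt(15)/30.
∫_0^1/2 (u')² dx = 2/3, so ||u'||_L² = sqrt(6)/3.
Ratio ||u||_L² / ||u'||_L² = sqrt(10)/20.
Sharp Poincaré constant on H^1_0(0, 1/2) is C_P = L/π = 1/(2*π), achieved by sin(2*π·x).
A polynomial bump cannot attain the sharp Poincaré constant (only the first sine eigenfunction does), so the ratio is strictly less than C_P, consistent with ||u||_L² ≤ C_P ||u'||_L².


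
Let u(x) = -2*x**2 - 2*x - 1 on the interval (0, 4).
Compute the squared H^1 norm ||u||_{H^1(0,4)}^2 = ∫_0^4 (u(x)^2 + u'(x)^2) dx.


||u||_{H^1}^2 = 10116/5

The H^1 norm (squared) on an interval (0, L) is
  ||u||_{H^1}^2 = ∫_0^L u(x)^2 dx + ∫_0^L u'(x)^2 dx.
Compute u'(x) = -4*x - 2.
Then u(x)^2 = 4*x**4 + 8*x**3 + 8*x**2 + 4*x + 1 and u'(x)^2 = 16*x**2 + 16*x + 4.
Integrate each monomial from 0 to 4 using ∫_0^4 c·x^n dx = c·4^(n+1)/(n+1):
  ∫_0^4 u(x)^2 dx = ∫_0^4 (4*x^4 + 8*x^3 + 8*x^2 + 4*x + 1) dx. Term by term:
    ∫_0^4 4*x^4 dx = 4096/5;  ∫_0^4 8*x^3 dx = 512;  ∫_0^4 8*x^2 dx = 512/3;
    ∫_0^4 4*x dx = 32;  ∫_0^4 1 dx = 4.
  Sum: 4096/5 + 512 + 512/3 + 32 + 4 = 23068/15.
  ∫_0^4 u'(x)^2 dx = ∫_0^4 (16*x^2 + 16*x + 4) dx. Term by term:
    ∫_0^4 16*x^2 dx = 1024/3;  ∫_0^4 16*x dx = 128;  ∫_0^4 4 dx = 16.
  Sum: 1024/3 + 128 + 16 = 1456/3.
Adding: ||u||_{H^1}^2 = 23068/15 + 1456/3 = 10116/5.


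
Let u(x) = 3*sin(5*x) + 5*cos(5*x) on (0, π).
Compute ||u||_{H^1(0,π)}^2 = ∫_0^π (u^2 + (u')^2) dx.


||u||_{H^1(0,π)}^2 = 442*π

u'(x) = -25*sin(5*x) + 15*cos(5*x).
Expand u² and (u')² and integrate term by term on (0, π), using: for integers n ≥ 1, ∫_0^π sin²(nx) dx = ∫_0^π cos²(nx) dx = π/2; for n ≠ n', ∫_0^π sin(nx)sin(n'x) dx = ∫_0^π cos(nx)cos(n'x) dx = 0; and by product-to-sum, ∫_0^π sin(nx)cos(n'x) dx = ½∫_0^π [sin((n+n')x) + sin((n−n')x)] dx, which is 0 when n+n' is even and 2n/(n²−n'²) when n+n' is odd (it need not vanish on (0, π)).
  u² squared terms: (3)²·∫sin(5x)² dx = 9·π/2 = 9*π/2;  (5)²·∫cos(5x)² dx = 25·π/2 = 25*π/2.
  u² cross terms: 2·(3)·(5)·∫sin(5x)·cos(5x) dx = 30·(0) = 0.
  So ∫_0^π u² dx = 9*π/2 + 25*π/2 + 0 = 17*π.
  (u')² squared terms: (-25)²·∫sin(5x)² dx = 625·π/2 = 625*π/2;  (15)²·∫cos(5x)² dx = 225·π/2 = 225*π/2.
  (u')² cross terms: 2·(-25)·(15)·∫sin(5x)·cos(5x) dx = -750·(0) = 0.
  So ∫_0^π (u')² dx = 625*π/2 + 225*π/2 + 0 = 425*π.
||u||_{H^1}^2 = (17*π) + (425*π) = 442*π.


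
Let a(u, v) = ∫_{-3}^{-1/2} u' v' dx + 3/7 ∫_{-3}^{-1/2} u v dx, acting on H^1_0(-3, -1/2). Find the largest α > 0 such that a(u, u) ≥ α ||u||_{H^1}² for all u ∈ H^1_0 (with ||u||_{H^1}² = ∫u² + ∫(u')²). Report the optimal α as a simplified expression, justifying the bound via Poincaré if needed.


α = (75 + 28*π^2)/(7*(25 + 4*π^2))

Coercivity of a(·,·) on H^1_0(-3, -1/2) means a(u, u) ≥ α ||u||_{H^1}² for every u ∈ H^1_0.
The interval has length L = 5/2, and Poincaré/coercivity depend only on L. Here a(u, u) = ∫(u')² + (3/7)·∫u².
Here 0 < c = 3/7 < 1. The condition a(u,u) ≥ α||u||_{H^1}² reads (1−α)∫(u')² ≥ (α−c)∫u². Any admissible α is ≤ 1 (rapidly oscillating u have ∫u²/∫(u')² → 0), and α = 1 would force 0 ≥ (1−c)∫u², impossible since c < 1; so 1−α > 0. By the sharp Poincaré inequality on H^1_0 of an interval of length L, ∫(u')² ≥ (π/L)²∫u² with equality for the first sine mode sin(π(x−x₀)/L) (x₀ the left endpoint), so the inequality holds for all u iff (1−α)(π/L)² ≥ α − c, i.e. α ≤ ((π/L)² + c)/((π/L)² + 1) = (1 + c(L/π)²)/(1 + (L/π)²). With (π/L)² = 4*π^2/25 and c = 3/7, the largest admissible constant is α = ((π/L)² + c)/((π/L)² + 1).
Simplifying, α = (75 + 28*π^2)/(7*(25 + 4*π^2)).


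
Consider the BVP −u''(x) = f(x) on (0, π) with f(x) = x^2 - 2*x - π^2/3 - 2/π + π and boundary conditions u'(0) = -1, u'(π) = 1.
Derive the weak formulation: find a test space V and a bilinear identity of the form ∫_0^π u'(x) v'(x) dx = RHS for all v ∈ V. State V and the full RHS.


V = H^1(0, π) (v unrestricted at boundary; u is determined up to an additive constant); weak form: ∫_0^π u'v' dx = ∫_0^π (x^2 - 2*x - π^2/3 - 2/π + π) v dx + v(π) + v(0) for all v ∈ V.

Multiply both sides by a test function v and integrate from 0 to π:
  ∫_0^π −u''(x) v(x) dx = ∫_0^π f(x) v(x) dx.
Integrate the LHS by parts once:
  ∫_0^π −u'' v dx = −[u'(x) v(x)]_0^π + ∫_0^π u'(x) v'(x) dx.
Thus ∫_0^π u'(x) v'(x) dx = ∫_0^π f(x) v(x) dx + [u'(x) v(x)]_0^π.
Choose V so that boundary terms are either known or forced to vanish.
u has inhomogeneous Neumann u'(0) = -1, u'(π) = 1. [u' v]_0^π = (1)·v(π) − (-1)·v(0) = v(π) + v(0). Take V = H^1(0, π); boundary term becomes part of RHS.
Weak formulation: find u (satisfying any essential BC) such that ∫_0^π u'(x) v'(x) dx = ∫_0^π f v dx + v(π) + v(0) for all v ∈ V (Neumann data are natural BCs: they enter the RHS as boundary terms).
Substituting f(x) = x^2 - 2*x - π^2/3 - 2/π + π, the right-hand side is ∫_0^π (x^2 - 2*x - π^2/3 - 2/π + π) v dx + v(π) + v(0).
Compatibility check (pure Neumann): taking v ≡ 1 ∈ V gives 0 = ∫_0^π f dx + (1) − (-1), i.e. ∫_0^π f dx must equal u'(0) − u'(π) = -2. Indeed ∫_0^π (x^2 - 2*x - π^2/3 - 2/π + π) dx = -2, so the data are compatible. The solution is then unique only up to an additive constant (fix it e.g. by requiring ∫_0^π u dx = 0).


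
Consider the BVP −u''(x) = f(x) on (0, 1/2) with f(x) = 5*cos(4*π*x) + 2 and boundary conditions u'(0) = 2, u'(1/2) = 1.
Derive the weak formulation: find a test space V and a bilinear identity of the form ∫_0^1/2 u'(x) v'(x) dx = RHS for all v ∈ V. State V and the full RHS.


V = H^1(0, 1/2) (v unrestricted at boundary; u is determined up to an additive constant); weak form: ∫_0^1/2 u'v' dx = ∫_0^1/2 (5*cos(4*π*x) + 2) v dx + v(1/2) − 2·v(0) for all v ∈ V.

Multiply both sides by a test function v and integrate from 0 to 1/2:
  ∫_0^1/2 −u''(x) v(x) dx = ∫_0^1/2 f(x) v(x) dx.
Integrate the LHS by parts once:
  ∫_0^1/2 −u'' v dx = −[u'(x) v(x)]_0^1/2 + ∫_0^1/2 u'(x) v'(x) dx.
Thus ∫_0^1/2 u'(x) v'(x) dx = ∫_0^1/2 f(x) v(x) dx + [u'(x) v(x)]_0^1/2.
Choose V so that boundary terms are either known or forced to vanish.
u has inhomogeneous Neumann u'(0) = 2, u'(1/2) = 1. [u' v]_0^1/2 = (1)·v(1/2) − (2)·v(0) = v(1/2) − 2·v(0). Take V = H^1(0, 1/2); boundary term becomes part of RHS.
Weak formulation: find u (satisfying any essential BC) such that ∫_0^1/2 u'(x) v'(x) dx = ∫_0^1/2 f v dx + v(1/2) − 2·v(0) for all v ∈ V (Neumann data are natural BCs: they enter the RHS as boundary terms).
Substituting f(x) = 5*cos(4*π*x) + 2, the right-hand side is ∫_0^1/2 (5*cos(4*π*x) + 2) v dx + v(1/2) − 2·v(0).
Compatibility check (pure Neumann): taking v ≡ 1 ∈ V gives 0 = ∫_0^1/2 f dx + (1) − (2), i.e. ∫_0^1/2 f dx must equal u'(0) − u'(1/2) = 1. Indeed ∫_0^1/2 (5*cos(4*π*x) + 2) dx = 1, so the data are compatible. The solution is then unique only up to an additive constant (fix it e.g. by requiring ∫_0^1/2 u dx = 0).


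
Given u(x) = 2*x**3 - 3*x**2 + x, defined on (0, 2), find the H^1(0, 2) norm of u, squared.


||u||_{H^1}^2 = 5818/105

The H^1 norm (squared) on an interval (0, L) is
  ||u||_{H^1}^2 = ∫_0^L u(x)^2 dx + ∫_0^L u'(x)^2 dx.
Compute u'(x) = 6*x**2 - 6*x + 1.
Then u(x)^2 = 4*x**6 - 12*x**5 + 13*x**4 - 6*x**3 + x**2 and u'(x)^2 = 36*x**4 - 72*x**3 + 48*x**2 - 12*x + 1.
Integrate each monomial from 0 to 2 using ∫_0^2 c·x^n dx = c·2^(n+1)/(n+1):
  ∫_0^2 u(x)^2 dx = ∫_0^2 (4*x^6 - 12*x^5 + 13*x^4 - 6*x^3 + x^2) dx. Term by term:
    ∫_0^2 4*x^6 dx = 512/7;  ∫_0^2 -12*x^5 dx = -128;  ∫_0^2 13*x^4 dx = 416/5;
    ∫_0^2 -6*x^3 dx = -24;  ∫_0^2 x^2 dx = 8/3.
  Sum: 512/7 − 128 + 416/5 − 24 + 8/3 = 736/105.
  ∫_0^2 u'(x)^2 dx = ∫_0^2 (36*x^4 - 72*x^3 + 48*x^2 - 12*x + 1) dx. Term by term:
    ∫_0^2 36*x^4 dx = 1152/5;  ∫_0^2 -72*x^3 dx = -288;  ∫_0^2 48*x^2 dx = 128;
    ∫_0^2 -12*x dx = -24;  ∫_0^2 1 dx = 2.
  Sum: 1152/5 − 288 + 128 − 24 + 2 = 242/5.
Adding: ||u||_{H^1}^2 = 736/105 + 242/5 = 5818/105.


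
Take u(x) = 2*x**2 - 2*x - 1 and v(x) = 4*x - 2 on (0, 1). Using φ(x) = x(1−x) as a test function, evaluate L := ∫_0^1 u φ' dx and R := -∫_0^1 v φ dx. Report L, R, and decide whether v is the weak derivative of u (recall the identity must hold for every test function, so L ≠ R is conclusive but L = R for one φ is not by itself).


LHS = 0, RHS = 0. Yes, v = u' weakly.

u(x) = 2*x**2 - 2*x - 1, classical derivative u'(x) = 4*x - 2.
φ(x) = x(1−x), so φ'(x) = 1 - 2*x.
Note φ(0) = φ(1) = 0, so the boundary term u·φ vanishes.
LHS = ∫_0^1 u(x) φ'(x) dx = ∫_0^1 (-4*x^3 + 6*x^2 - 1) dx. Term by term:
  ∫_0^1 -4*x^3 dx = -1;  ∫_0^1 6*x^2 dx = 2;  ∫_0^1 -1 dx = -1.
Sum: -1 + 2 − 1 = 0.
So LHS = 0.
∫_0^1 v(x) φ(x) dx = ∫_0^1 (-4*x^3 + 6*x^2 - 2*x) dx. Term by term:
  ∫_0^1 -4*x^3 dx = -1;  ∫_0^1 6*x^2 dx = 2;  ∫_0^1 -2*x dx = -1.
Sum: -1 + 2 − 1 = 0.
So RHS = -∫_0^1 v(x) φ(x) dx = 0.
LHS = RHS, so the identity holds for this test φ.
Moreover u is smooth here and v(x) = u'(x) = 4*x - 2 pointwise, so the identity holds for every test function. Hence v is the weak derivative of u.


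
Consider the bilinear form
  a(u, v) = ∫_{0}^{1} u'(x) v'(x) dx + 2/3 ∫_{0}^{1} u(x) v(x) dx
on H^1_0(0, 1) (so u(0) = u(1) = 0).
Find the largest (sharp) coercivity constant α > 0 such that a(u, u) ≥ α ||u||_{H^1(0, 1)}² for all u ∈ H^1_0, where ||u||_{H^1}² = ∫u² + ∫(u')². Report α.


α = (2/3 + π^2)/(1 + π^2)

Coercivity of a(·,·) on H^1_0(0, 1) means a(u, u) ≥ α ||u||_{H^1}² for every u ∈ H^1_0.
The interval has length L = 1, and Poincaré/coercivity depend only on L. Here a(u, u) = ∫(u')² + (2/3)·∫u².
Here 0 < c = 2/3 < 1. The condition a(u,u) ≥ α||u||_{H^1}² reads (1−α)∫(u')² ≥ (α−c)∫u². Any admissible α is ≤ 1 (rapidly oscillating u have ∫u²/∫(u')² → 0), and α = 1 would force 0 ≥ (1−c)∫u², impossible since c < 1; so 1−α > 0. By the sharp Poincaré inequality on H^1_0 of an interval of length L, ∫(u')² ≥ (π/L)²∫u² with equality for the first sine mode sin(π(x−x₀)/L) (x₀ the left endpoint), so the inequality holds for all u iff (1−α)(π/L)² ≥ α − c, i.e. α ≤ ((π/L)² + c)/((π/L)² + 1) = (1 + c(L/π)²)/(1 + (L/π)²). With (π/L)² = π^2 and c = 2/3, the largest admissible constant is α = ((π/L)² + c)/((π/L)² + 1).
Simplifying, α = (2/3 + π^2)/(1 + π^2).


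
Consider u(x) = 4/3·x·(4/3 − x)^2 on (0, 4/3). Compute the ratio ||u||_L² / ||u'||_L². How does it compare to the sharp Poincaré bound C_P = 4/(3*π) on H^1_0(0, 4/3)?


||u||_L² / ||u'||_L² = 2*sqrt(14)/21 < C_P = 4/(3*π).

u(x) = 4/3·x·(4/3 − x)^2, so u'(x) = 4*x^2 - 64*x/9 + 64/27.
u(x) = 4/3·x·(4/3 − x)^2 vanishes at x = 0 and x = 4/3, so u ∈ H^1_0(0, 4/3). Differentiate via the product rule and integrate the resulting polynomials term by term.
  ∫_0^4/3 u² dx = ∫_0^4/3 (16*x^6/9 - 256*x^5/27 + 512*x^4/27 - 4096*x^3/243 + 4096*x^2/729) dx. Term by term:
    ∫_0^4/3 16*x^6/9 dx = 262144/137781;  ∫_0^4/3 -256*x^5/27 dx = -524288/59049;  ∫_0^4/3 512*x^4/27 dx = 524288/32805;
    ∫_0^4/3 -4096*x^3/243 dx = -262144/19683;  ∫_0^4/3 4096*x^2/729 dx = 262144/59049.
  Sum: 262144/137781 − 524288/59049 + 524288/32805 − 262144/19683 + 262144/59049 = 262144/2066715.
  ∫_0^4/3 (u')² dx = ∫_0^4/3 (16*x^4 - 512*x^3/9 + 5632*x^2/81 - 8192*x/243 + 4096/729) dx. Term by term:
    ∫_0^4/3 16*x^4 dx = 16384/1215;  ∫_0^4/3 -512*x^3/9 dx = -32768/729;  ∫_0^4/3 5632*x^2/81 dx = 360448/6561;
    ∫_0^4/3 -8192*x/243 dx = -65536/2187;  ∫_0^4/3 4096/729 dx = 16384/2187.
  Sum: 16384/1215 − 32768/729 + 360448/6561 − 65536/2187 + 16384/2187 = 32768/32805.
∫_0^4/3 u² dx = 262144/2066715, so ||u||_L² = 512*sqrt(35)/8505.
∫_0^4/3 (u')² dx = 32768/32805, so ||u'||_L² = 128*sqrt(10)/405.
Ratio ||u||_L² / ||u'||_L² = 2*sqrt(14)/21.
Sharp Poincaré constant on H^1_0(0, 4/3) is C_P = L/π = 4/(3*π), achieved by sin(3*π/4·x).
A polynomial bump cannot attain the sharp Poincaré constant (only the first sine eigenfunction does), so the ratio is strictly less than C_P, consistent with ||u||_L² ≤ C_P ||u'||_L².


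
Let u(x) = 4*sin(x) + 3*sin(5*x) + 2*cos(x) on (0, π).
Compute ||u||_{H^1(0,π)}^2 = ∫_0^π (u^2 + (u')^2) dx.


||u||_{H^1(0,π)}^2 = 137*π

u'(x) = -2*sin(x) + 4*cos(x) + 15*cos(5*x).
Expand u² and (u')² and integrate term by term on (0, π), using: for integers n ≥ 1, ∫_0^π sin²(nx) dx = ∫_0^π cos²(nx) dx = π/2; for n ≠ n', ∫_0^π sin(nx)sin(n'x) dx = ∫_0^π cos(nx)cos(n'x) dx = 0; and by product-to-sum, ∫_0^π sin(nx)cos(n'x) dx = ½∫_0^π [sin((n+n')x) + sin((n−n')x)] dx, which is 0 when n+n' is even and 2n/(n²−n'²) when n+n' is odd (it need not vanish on (0, π)).
  u² squared terms: (2)²·∫cos(x)² dx = 4·π/2 = 2*π;  (3)²·∫sin(5x)² dx = 9·π/2 = 9*π/2;  (4)²·∫sin(x)² dx = 16·π/2 = 8*π.
  u² cross terms: 2·(2)·(3)·∫cos(x)·sin(5x) dx = 12·(0) = 0;  2·(2)·(4)·∫cos(x)·sin(x) dx = 16·(0) = 0;  2·(3)·(4)·∫sin(5x)·sin(x) dx = 24·(0) = 0.
  So ∫_0^π u² dx = 2*π + 9*π/2 + 8*π + 0 + 0 + 0 = 29*π/2.
  (u')² squared terms: (-2)²·∫sin(x)² dx = 4·π/2 = 2*π;  (4)²·∫cos(x)² dx = 16·π/2 = 8*π;  (15)²·∫cos(5x)² dx = 225·π/2 = 225*π/2.
  (u')² cross terms: 2·(-2)·(4)·∫sin(x)·cos(x) dx = -16·(0) = 0;  2·(-2)·(15)·∫sin(x)·cos(5x) dx = -60·(0) = 0;  2·(4)·(15)·∫cos(x)·cos(5x) dx = 120·(0) = 0.
  So ∫_0^π (u')² dx = 2*π + 8*π + 225*π/2 + 0 + 0 + 0 = 245*π/2.
||u||_{H^1}^2 = (29*π/2) + (245*π/2) = 137*π.


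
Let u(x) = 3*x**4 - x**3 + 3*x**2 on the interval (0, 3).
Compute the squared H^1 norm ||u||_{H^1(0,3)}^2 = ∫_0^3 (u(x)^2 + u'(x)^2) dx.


||u||_{H^1}^2 = 8915103/140

The H^1 norm (squared) on an interval (0, L) is
  ||u||_{H^1}^2 = ∫_0^L u(x)^2 dx + ∫_0^L u'(x)^2 dx.
Compute u'(x) = 12*x**3 - 3*x**2 + 6*x.
Then u(x)^2 = 9*x**8 - 6*x**7 + 19*x**6 - 6*x**5 + 9*x**4 and u'(x)^2 = 144*x**6 - 72*x**5 + 153*x**4 - 36*x**3 + 36*x**2.
Integrate each monomial from 0 to 3 using ∫_0^3 c·x^n dx = c·3^(n+1)/(n+1):
  ∫_0^3 u(x)^2 dx = ∫_0^3 (9*x^8 - 6*x^7 + 19*x^6 - 6*x^5 + 9*x^4) dx. Term by term:
    ∫_0^3 9*x^8 dx = 19683;  ∫_0^3 -6*x^7 dx = -19683/4;  ∫_0^3 19*x^6 dx = 41553/7;
    ∫_0^3 -6*x^5 dx = -729;  ∫_0^3 9*x^4 dx = 2187/5.
  Sum: 19683 − 19683/4 + 41553/7 − 729 + 2187/5 = 2856951/140.
  ∫_0^3 u'(x)^2 dx = ∫_0^3 (144*x^6 - 72*x^5 + 153*x^4 - 36*x^3 + 36*x^2) dx. Term by term:
    ∫_0^3 144*x^6 dx = 314928/7;  ∫_0^3 -72*x^5 dx = -8748;  ∫_0^3 153*x^4 dx = 37179/5;
    ∫_0^3 -36*x^3 dx = -729;  ∫_0^3 36*x^2 dx = 324.
  Sum: 314928/7 − 8748 + 37179/5 − 729 + 324 = 1514538/35.
Adding: ||u||_{H^1}^2 = 2856951/140 + 1514538/35 = 8915103/140.


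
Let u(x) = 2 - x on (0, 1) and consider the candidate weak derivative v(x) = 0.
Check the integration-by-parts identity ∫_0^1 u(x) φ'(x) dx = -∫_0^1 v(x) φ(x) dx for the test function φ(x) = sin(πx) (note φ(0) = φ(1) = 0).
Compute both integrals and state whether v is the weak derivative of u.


LHS = 2/π, RHS = 0. No, v is not the weak derivative of u.

u(x) = 2 - x, classical derivative u'(x) = -1.
φ(x) = sin(πx), so φ'(x) = π*cos(π*x).
Note φ(0) = φ(1) = 0, so the boundary term u·φ vanishes.
LHS = ∫_0^1 u(x) φ'(x) dx = ∫_0^1 (-π*x*cos(π*x) + 2*π*cos(π*x)) dx. Term by term:
  ∫_0^1 2*π*cos(π*x) dx = 0;  ∫_0^1 -π*x*cos(π*x) dx = 2/π.
Sum: 0 + 2/π = 2/π.
So LHS = 2/π.
∫_0^1 v(x) φ(x) dx = ∫_0^1 (0) dx. Term by term:
  ∫_0^1 0 dx = 0.
So RHS = -∫_0^1 v(x) φ(x) dx = 0.
LHS − RHS = 2/π ≠ 0, so the identity fails.
(For a valid weak derivative the identity must hold for EVERY test function, in particular this one. The failure shows v is NOT the weak derivative of u.)
Correct weak derivative would be u'(x) = -1.


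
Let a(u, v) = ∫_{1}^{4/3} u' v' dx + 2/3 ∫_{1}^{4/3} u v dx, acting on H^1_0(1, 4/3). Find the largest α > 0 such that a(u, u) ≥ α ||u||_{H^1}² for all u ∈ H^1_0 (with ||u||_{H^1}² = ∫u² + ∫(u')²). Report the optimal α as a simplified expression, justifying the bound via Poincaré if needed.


α = (2 + 27*π^2)/(3*(1 + 9*π^2))

Coercivity of a(·,·) on H^1_0(1, 4/3) means a(u, u) ≥ α ||u||_{H^1}² for every u ∈ H^1_0.
The interval has length L = 1/3, and Poincaré/coercivity depend only on L. Here a(u, u) = ∫(u')² + (2/3)·∫u².
Here 0 < c = 2/3 < 1. The condition a(u,u) ≥ α||u||_{H^1}² reads (1−α)∫(u')² ≥ (α−c)∫u². Any admissible α is ≤ 1 (rapidly oscillating u have ∫u²/∫(u')² → 0), and α = 1 would force 0 ≥ (1−c)∫u², impossible since c < 1; so 1−α > 0. By the sharp Poincaré inequality on H^1_0 of an interval of length L, ∫(u')² ≥ (π/L)²∫u² with equality for the first sine mode sin(π(x−x₀)/L) (x₀ the left endpoint), so the inequality holds for all u iff (1−α)(π/L)² ≥ α − c, i.e. α ≤ ((π/L)² + c)/((π/L)² + 1) = (1 + c(L/π)²)/(1 + (L/π)²). With (π/L)² = 9*π^2 and c = 2/3, the largest admissible constant is α = ((π/L)² + c)/((π/L)² + 1).
Simplifying, α = (2 + 27*π^2)/(3*(1 + 9*π^2)).


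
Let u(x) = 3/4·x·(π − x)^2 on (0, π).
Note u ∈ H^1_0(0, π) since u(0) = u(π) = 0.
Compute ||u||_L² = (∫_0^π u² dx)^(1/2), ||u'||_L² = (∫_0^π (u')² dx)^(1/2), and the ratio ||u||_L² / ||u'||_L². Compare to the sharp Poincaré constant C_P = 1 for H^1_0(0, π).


||u||_L² / ||u'||_L² = sqrt(14)*π/14 < C_P = 1.

u(x) = 3/4·x·(π − x)^2, so u'(x) = 3*(x - π)*(3*x - π)/4.
u(x) = 3/4·x·(π − x)^2 vanishes at x = 0 and x = π, so u ∈ H^1_0(0, π). Differentiate via the product rule and integrate the resulting polynomials term by term.
  ∫_0^π u² dx = ∫_0^π (9*x^6/16 - 9*π*x^5/4 + 27*π^2*x^4/8 - 9*π^3*x^3/4 + 9*π^4*x^2/16) dx. Term by term:
    ∫_0^π 9*x^6/16 dx = 9*π^7/112;  ∫_0^π -9*π*x^5/4 dx = -3*π^7/8;  ∫_0^π 27*π^2*x^4/8 dx = 27*π^7/40;
    ∫_0^π -9*π^3*x^3/4 dx = -9*π^7/16;  ∫_0^π 9*π^4*x^2/16 dx = 3*π^7/16.
  Sum: 9*π^7/112 − 3*π^7/8 + 27*π^7/40 − 9*π^7/16 + 3*π^7/16 = 3*π^7/560.
  ∫_0^π (u')² dx = ∫_0^π (81*x^4/16 - 27*π*x^3/2 + 99*π^2*x^2/8 - 9*π^3*x/2 + 9*π^4/16) dx. Term by term:
    ∫_0^π 81*x^4/16 dx = 81*π^5/80;  ∫_0^π -27*π*x^3/2 dx = -27*π^5/8;  ∫_0^π 99*π^2*x^2/8 dx = 33*π^5/8;
    ∫_0^π -9*π^3*x/2 dx = -9*π^5/4;  ∫_0^π 9*π^4/16 dx = 9*π^5/16.
  Sum: 81*π^5/80 − 27*π^5/8 + 33*π^5/8 − 9*π^5/4 + 9*π^5/16 = 3*π^5/40.
∫_0^π u² dx = 3*π^7/560, so ||u||_L² = sqrt(105)*π^(7/2)/140.
∫_0^π (u')² dx = 3*π^5/40, so ||u'||_L² = sqrt(30)*π^(5/2)/20.
Ratio ||u||_L² / ||u'||_L² = sqrt(14)*π/14.
Sharp Poincaré constant on H^1_0(0, π) is C_P = L/π = 1, achieved by sin(x).
A polynomial bump cannot attain the sharp Poincaré constant (only the first sine eigenfunction does), so the ratio is strictly less than C_P, consistent with ||u||_L² ≤ C_P ||u'||_L².


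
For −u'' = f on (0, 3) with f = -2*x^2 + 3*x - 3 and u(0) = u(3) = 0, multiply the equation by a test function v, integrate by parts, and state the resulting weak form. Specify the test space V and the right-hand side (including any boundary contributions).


V = H^1_0(0, 3) (so v(0) = v(3) = 0); weak form: ∫_0^3 u'v' dx = ∫_0^3 (-2*x^2 + 3*x - 3) v dx for all v ∈ V.

Multiply both sides by a test function v and integrate from 0 to 3:
  ∫_0^3 −u''(x) v(x) dx = ∫_0^3 f(x) v(x) dx.
Integrate the LHS by parts once:
  ∫_0^3 −u'' v dx = −[u'(x) v(x)]_0^3 + ∫_0^3 u'(x) v'(x) dx.
Thus ∫_0^3 u'(x) v'(x) dx = ∫_0^3 f(x) v(x) dx + [u'(x) v(x)]_0^3.
Choose V so that boundary terms are either known or forced to vanish.
u is Dirichlet: u(0) = u(3) = 0. Let V = H^1_0(0, 3); then v(0) = v(3) = 0, and [u' v]_0^3 = 0.
Weak formulation: find u (satisfying any essential BC) such that ∫_0^3 u'(x) v'(x) dx = ∫_0^3 f v dx for all v ∈ V.
Substituting f(x) = -2*x^2 + 3*x - 3, the right-hand side is ∫_0^3 (-2*x^2 + 3*x - 3) v dx.


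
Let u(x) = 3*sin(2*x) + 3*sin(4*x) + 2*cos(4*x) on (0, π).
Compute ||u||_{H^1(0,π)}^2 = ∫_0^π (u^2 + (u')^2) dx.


||u||_{H^1(0,π)}^2 = 133*π

u'(x) = -8*sin(4*x) + 6*cos(2*x) + 12*cos(4*x).
Expand u² and (u')² and integrate term by term on (0, π), using: for integers n ≥ 1, ∫_0^π sin²(nx) dx = ∫_0^π cos²(nx) dx = π/2; for n ≠ n', ∫_0^π sin(nx)sin(n'x) dx = ∫_0^π cos(nx)cos(n'x) dx = 0; and by product-to-sum, ∫_0^π sin(nx)cos(n'x) dx = ½∫_0^π [sin((n+n')x) + sin((n−n')x)] dx, which is 0 when n+n' is even and 2n/(n²−n'²) when n+n' is odd (it need not vanish on (0, π)).
  u² squared terms: (2)²·∫cos(4x)² dx = 4·π/2 = 2*π;  (3)²·∫sin(2x)² dx = 9·π/2 = 9*π/2;  (3)²·∫sin(4x)² dx = 9·π/2 = 9*π/2.
  u² cross terms: 2·(2)·(3)·∫cos(4x)·sin(2x) dx = 12·(0) = 0;  2·(2)·(3)·∫cos(4x)·sin(4x) dx = 12·(0) = 0;  2·(3)·(3)·∫sin(2x)·sin(4x) dx = 18·(0) = 0.
  So ∫_0^π u² dx = 2*π + 9*π/2 + 9*π/2 + 0 + 0 + 0 = 11*π.
  (u')² squared terms: (-8)²·∫sin(4x)² dx = 64·π/2 = 32*π;  (6)²·∫cos(2x)² dx = 36·π/2 = 18*π;  (12)²·∫cos(4x)² dx = 144·π/2 = 72*π.
  (u')² cross terms: 2·(-8)·(6)·∫sin(4x)·cos(2x) dx = -96·(0) = 0;  2·(-8)·(12)·∫sin(4x)·cos(4x) dx = -192·(0) = 0;  2·(6)·(12)·∫cos(2x)·cos(4x) dx = 144·(0) = 0.
  So ∫_0^π (u')² dx = 32*π + 18*π + 72*π + 0 + 0 + 0 = 122*π.
||u||_{H^1}^2 = (11*π) + (122*π) = 133*π.


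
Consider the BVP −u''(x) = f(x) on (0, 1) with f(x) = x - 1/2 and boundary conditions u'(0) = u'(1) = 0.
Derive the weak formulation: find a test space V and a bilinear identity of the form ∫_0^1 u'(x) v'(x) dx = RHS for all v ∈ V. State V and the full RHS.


V = H^1(0, 1) (no boundary constraint on v; u is determined up to an additive constant); weak form: ∫_0^1 u'v' dx = ∫_0^1 (x - 1/2) v dx for all v ∈ V.

Multiply both sides by a test function v and integrate from 0 to 1:
  ∫_0^1 −u''(x) v(x) dx = ∫_0^1 f(x) v(x) dx.
Integrate the LHS by parts once:
  ∫_0^1 −u'' v dx = −[u'(x) v(x)]_0^1 + ∫_0^1 u'(x) v'(x) dx.
Thus ∫_0^1 u'(x) v'(x) dx = ∫_0^1 f(x) v(x) dx + [u'(x) v(x)]_0^1.
Choose V so that boundary terms are either known or forced to vanish.
u has homogeneous Neumann: u'(0) = u'(1) = 0. So [u' v]_0^1 = 0·v(1) − 0·v(0) = 0 for any v; take V = H^1(0, 1).
Weak formulation: find u (satisfying any essential BC) such that ∫_0^1 u'(x) v'(x) dx = ∫_0^1 f v dx for all v ∈ V (homogeneous Neumann, so boundary terms vanish).
Substituting f(x) = x - 1/2, the right-hand side is ∫_0^1 (x - 1/2) v dx.
Compatibility check (pure Neumann): taking v ≡ 1 ∈ V gives 0 = ∫_0^1 f dx + (0) − (0), i.e. ∫_0^1 f dx must equal u'(0) − u'(1) = 0. Indeed ∫_0^1 (x - 1/2) dx = 0, so the data are compatible. The solution is then unique only up to an additive constant (fix it e.g. by requiring ∫_0^1 u dx = 0).


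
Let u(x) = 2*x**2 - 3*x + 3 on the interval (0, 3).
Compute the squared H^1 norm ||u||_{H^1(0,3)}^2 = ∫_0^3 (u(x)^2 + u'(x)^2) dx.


||u||_{H^1}^2 = 747/5

The H^1 norm (squared) on an interval (0, L) is
  ||u||_{H^1}^2 = ∫_0^L u(x)^2 dx + ∫_0^L u'(x)^2 dx.
Compute u'(x) = 4*x - 3.
Then u(x)^2 = 4*x**4 - 12*x**3 + 21*x**2 - 18*x + 9 and u'(x)^2 = 16*x**2 - 24*x + 9.
Integrate each monomial from 0 to 3 using ∫_0^3 c·x^n dx = c·3^(n+1)/(n+1):
  ∫_0^3 u(x)^2 dx = ∫_0^3 (4*x^4 - 12*x^3 + 21*x^2 - 18*x + 9) dx. Term by term:
    ∫_0^3 4*x^4 dx = 972/5;  ∫_0^3 -12*x^3 dx = -243;  ∫_0^3 21*x^2 dx = 189;
    ∫_0^3 -18*x dx = -81;  ∫_0^3 9 dx = 27.
  Sum: 972/5 − 243 + 189 − 81 + 27 = 432/5.
  ∫_0^3 u'(x)^2 dx = ∫_0^3 (16*x^2 - 24*x + 9) dx. Term by term:
    ∫_0^3 16*x^2 dx = 144;  ∫_0^3 -24*x dx = -108;  ∫_0^3 9 dx = 27.
  Sum: 144 − 108 + 27 = 63.
Adding: ||u||_{H^1}^2 = 432/5 + 63 = 747/5.


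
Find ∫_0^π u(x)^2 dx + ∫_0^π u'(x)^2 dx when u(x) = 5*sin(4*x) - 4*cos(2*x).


||u||_{H^1(0,π)}^2 = 505*π/2

u'(x) = 8*sin(2*x) + 20*cos(4*x).
Expand u² and (u')² and integrate term by term on (0, π), using: for integers n ≥ 1, ∫_0^π sin²(nx) dx = ∫_0^π cos²(nx) dx = π/2; for n ≠ n', ∫_0^π sin(nx)sin(n'x) dx = ∫_0^π cos(nx)cos(n'x) dx = 0; and by product-to-sum, ∫_0^π sin(nx)cos(n'x) dx = ½∫_0^π [sin((n+n')x) + sin((n−n')x)] dx, which is 0 when n+n' is even and 2n/(n²−n'²) when n+n' is odd (it need not vanish on (0, π)).
  u² squared terms: (-4)²·∫cos(2x)² dx = 16·π/2 = 8*π;  (5)²·∫sin(4x)² dx = 25·π/2 = 25*π/2.
  u² cross terms: 2·(-4)·(5)·∫cos(2x)·sin(4x) dx = -40·(0) = 0.
  So ∫_0^π u² dx = 8*π + 25*π/2 + 0 = 41*π/2.
  (u')² squared terms: (8)²·∫sin(2x)² dx = 64·π/2 = 32*π;  (20)²·∫cos(4x)² dx = 400·π/2 = 200*π.
  (u')² cross terms: 2·(8)·(20)·∫sin(2x)·cos(4x) dx = 320·(0) = 0.
  So ∫_0^π (u')² dx = 32*π + 200*π + 0 = 232*π.
||u||_{H^1}^2 = (41*π/2) + (232*π) = 505*π/2.


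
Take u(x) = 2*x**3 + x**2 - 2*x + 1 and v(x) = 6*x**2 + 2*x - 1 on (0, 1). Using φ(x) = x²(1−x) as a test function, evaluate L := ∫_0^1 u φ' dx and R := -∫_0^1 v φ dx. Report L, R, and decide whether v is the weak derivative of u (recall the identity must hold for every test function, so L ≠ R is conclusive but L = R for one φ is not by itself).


LHS = -2/15, RHS = -13/60. No, v is not the weak derivative of u.

u(x) = 2*x**3 + x**2 - 2*x + 1, classical derivative u'(x) = 6*x**2 + 2*x - 2.
φ(x) = x²(1−x), so φ'(x) = x*(2 - 3*x).
Note φ(0) = φ(1) = 0, so the boundary term u·φ vanishes.
LHS = ∫_0^1 u(x) φ'(x) dx = ∫_0^1 (-6*x^5 + x^4 + 8*x^3 - 7*x^2 + 2*x) dx. Term by term:
  ∫_0^1 -6*x^5 dx = -1;  ∫_0^1 x^4 dx = 1/5;  ∫_0^1 8*x^3 dx = 2;
  ∫_0^1 -7*x^2 dx = -7/3;  ∫_0^1 2*x dx = 1.
Sum: -1 + 1/5 + 2 − 7/3 + 1 = -2/15.
So LHS = -2/15.
∫_0^1 v(x) φ(x) dx = ∫_0^1 (-6*x^5 + 4*x^4 + 3*x^3 - x^2) dx. Term by term:
  ∫_0^1 -6*x^5 dx = -1;  ∫_0^1 4*x^4 dx = 4/5;  ∫_0^1 3*x^3 dx = 3/4;
  ∫_0^1 -x^2 dx = -1/3.
Sum: -1 + 4/5 + 3/4 − 1/3 = 13/60.
So RHS = -∫_0^1 v(x) φ(x) dx = -13/60.
LHS − RHS = 1/12 ≠ 0, so the identity fails.
(For a valid weak derivative the identity must hold for EVERY test function, in particular this one. The failure shows v is NOT the weak derivative of u.)
Correct weak derivative would be u'(x) = 6*x**2 + 2*x - 2.


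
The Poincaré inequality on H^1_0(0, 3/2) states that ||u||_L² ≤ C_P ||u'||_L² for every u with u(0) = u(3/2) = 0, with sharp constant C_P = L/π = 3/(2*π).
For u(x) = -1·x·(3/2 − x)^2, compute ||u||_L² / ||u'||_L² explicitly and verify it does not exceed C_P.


||u||_L² / ||u'||_L² = 3*sqrt(14)/28 < C_P = 3/(2*π).

u(x) = -1·x·(3/2 − x)^2, so u'(x) = -3*x^2 + 6*x - 9/4.
u(x) = -1·x·(3/2 − x)^2 vanishes at x = 0 and x = 3/2, so u ∈ H^1_0(0, 3/2). Differentiate via the product rule and integrate the resulting polynomials term by term.
  ∫_0^3/2 u² dx = ∫_0^3/2 (x^6 - 6*x^5 + 27*x^4/2 - 27*x^3/2 + 81*x^2/16) dx. Term by term:
    ∫_0^3/2 x^6 dx = 2187/896;  ∫_0^3/2 -6*x^5 dx = -729/64;  ∫_0^3/2 27*x^4/2 dx = 6561/320;
    ∫_0^3/2 -27*x^3/2 dx = -2187/128;  ∫_0^3/2 81*x^2/16 dx = 729/128.
  Sum: 2187/896 − 729/64 + 6561/320 − 2187/128 + 729/128 = 729/4480.
  ∫_0^3/2 (u')² dx = ∫_0^3/2 (9*x^4 - 36*x^3 + 99*x^2/2 - 27*x + 81/16) dx. Term by term:
    ∫_0^3/2 9*x^4 dx = 2187/160;  ∫_0^3/2 -36*x^3 dx = -729/16;  ∫_0^3/2 99*x^2/2 dx = 891/16;
    ∫_0^3/2 -27*x dx = -243/8;  ∫_0^3/2 81/16 dx = 243/32.
  Sum: 2187/160 − 729/16 + 891/16 − 243/8 + 243/32 = 81/80.
∫_0^3/2 u² dx = 729/4480, so ||u||_L² = 27*sqrt(70)/560.
∫_0^3/2 (u')² dx = 81/80, so ||u'||_L² = 9*sqrt(5)/20.
Ratio ||u||_L² / ||u'||_L² = 3*sqrt(14)/28.
Sharp Poincaré constant on H^1_0(0, 3/2) is C_P = L/π = 3/(2*π), achieved by sin(2*π/3·x).
A polynomial bump cannot attain the sharp Poincaré constant (only the first sine eigenfunction does), so the ratio is strictly less than C_P, consistent with ||u||_L² ≤ C_P ||u'||_L².


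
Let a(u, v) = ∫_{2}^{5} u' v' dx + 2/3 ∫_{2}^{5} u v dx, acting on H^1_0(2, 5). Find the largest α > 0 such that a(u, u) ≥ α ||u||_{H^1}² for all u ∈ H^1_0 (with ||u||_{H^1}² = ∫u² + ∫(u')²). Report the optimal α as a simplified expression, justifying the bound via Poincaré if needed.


α = (6 + π^2)/(9 + π^2)

Coercivity of a(·,·) on H^1_0(2, 5) means a(u, u) ≥ α ||u||_{H^1}² for every u ∈ H^1_0.
The interval has length L = 3, and Poincaré/coercivity depend only on L. Here a(u, u) = ∫(u')² + (2/3)·∫u².
Here 0 < c = 2/3 < 1. The condition a(u,u) ≥ α||u||_{H^1}² reads (1−α)∫(u')² ≥ (α−c)∫u². Any admissible α is ≤ 1 (rapidly oscillating u have ∫u²/∫(u')² → 0), and α = 1 would force 0 ≥ (1−c)∫u², impossible since c < 1; so 1−α > 0. By the sharp Poincaré inequality on H^1_0 of an interval of length L, ∫(u')² ≥ (π/L)²∫u² with equality for the first sine mode sin(π(x−x₀)/L) (x₀ the left endpoint), so the inequality holds for all u iff (1−α)(π/L)² ≥ α − c, i.e. α ≤ ((π/L)² + c)/((π/L)² + 1) = (1 + c(L/π)²)/(1 + (L/π)²). With (π/L)² = π^2/9 and c = 2/3, the largest admissible constant is α = ((π/L)² + c)/((π/L)² + 1).
Simplifying, α = (6 + π^2)/(9 + π^2).


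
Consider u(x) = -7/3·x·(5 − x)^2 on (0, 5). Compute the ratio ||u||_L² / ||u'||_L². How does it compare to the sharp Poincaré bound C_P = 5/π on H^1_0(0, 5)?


||u||_L² / ||u'||_L² = 5*sqrt(14)/14 < C_P = 5/π.

u(x) = -7/3·x·(5 − x)^2, so u'(x) = -7*x^2 + 140*x/3 - 175/3.
u(x) = -7/3·x·(5 − x)^2 vanishes at x = 0 and x = 5, so u ∈ H^1_0(0, 5). Differentiate via the product rule and integrate the resulting polynomials term by term.
  ∫_0^5 u² dx = ∫_0^5 (49*x^6/9 - 980*x^5/9 + 2450*x^4/3 - 24500*x^3/9 + 30625*x^2/9) dx. Term by term:
    ∫_0^5 49*x^6/9 dx = 546875/9;  ∫_0^5 -980*x^5/9 dx = -7656250/27;  ∫_0^5 2450*x^4/3 dx = 1531250/3;
    ∫_0^5 -24500*x^3/9 dx = -3828125/9;  ∫_0^5 30625*x^2/9 dx = 3828125/27.
  Sum: 546875/9 − 7656250/27 + 1531250/3 − 3828125/9 + 3828125/27 = 109375/27.
  ∫_0^5 (u')² dx = ∫_0^5 (49*x^4 - 1960*x^3/3 + 26950*x^2/9 - 49000*x/9 + 30625/9) dx. Term by term:
    ∫_0^5 49*x^4 dx = 30625;  ∫_0^5 -1960*x^3/3 dx = -306250/3;  ∫_0^5 26950*x^2/9 dx = 3368750/27;
    ∫_0^5 -49000*x/9 dx = -612500/9;  ∫_0^5 30625/9 dx = 153125/9.
  Sum: 30625 − 306250/3 + 3368750/27 − 612500/9 + 153125/9 = 61250/27.
∫_0^5 u² dx = 109375/27, so ||u||_L² = 125*sqrt(21)/9.
∫_0^5 (u')² dx = 61250/27, so ||u'||_L² = 175*sqrt(6)/9.
Ratio ||u||_L² / ||u'||_L² = 5*sqrt(14)/14.
Sharp Poincaré constant on H^1_0(0, 5) is C_P = L/π = 5/π, achieved by sin(π/5·x).
A polynomial bump cannot attain the sharp Poincaré constant (only the first sine eigenfunction does), so the ratio is strictly less than C_P, consistent with ||u||_L² ≤ C_P ||u'||_L².


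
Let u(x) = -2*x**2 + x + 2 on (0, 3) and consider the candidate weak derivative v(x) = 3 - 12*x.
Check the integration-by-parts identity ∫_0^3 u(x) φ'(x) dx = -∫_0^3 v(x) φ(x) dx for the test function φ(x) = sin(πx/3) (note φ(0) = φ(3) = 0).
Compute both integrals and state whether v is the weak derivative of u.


LHS = 30/π, RHS = 90/π. No, v is not the weak derivative of u.

u(x) = -2*x**2 + x + 2, classical derivative u'(x) = 1 - 4*x.
φ(x) = sin(πx/3), so φ'(x) = π*cos(π*x/3)/3.
Note φ(0) = φ(3) = 0, so the boundary term u·φ vanishes.
LHS = ∫_0^3 u(x) φ'(x) dx = ∫_0^3 (-2*π*x^2*cos(π*x/3)/3 + π*x*cos(π*x/3)/3 + 2*π*cos(π*x/3)/3) dx. Term by term:
  ∫_0^3 2*π*cos(π*x/3)/3 dx = 0;  ∫_0^3 -2*π*x^2*cos(π*x/3)/3 dx = 36/π;  ∫_0^3 π*x*cos(π*x/3)/3 dx = -6/π.
Sum: 0 + 36/π − 6/π = 30/π.
So LHS = 30/π.
∫_0^3 v(x) φ(x) dx = ∫_0^3 (-12*x*sin(π*x/3) + 3*sin(π*x/3)) dx. Term by term:
  ∫_0^3 3*sin(π*x/3) dx = 18/π;  ∫_0^3 -12*x*sin(π*x/3) dx = -108/π.
Sum: 18/π − 108/π = -90/π.
So RHS = -∫_0^3 v(x) φ(x) dx = 90/π.
LHS − RHS = -60/π ≠ 0, so the identity fails.
(For a valid weak derivative the identity must hold for EVERY test function, in particular this one. The failure shows v is NOT the weak derivative of u.)
Correct weak derivative would be u'(x) = 1 - 4*x.


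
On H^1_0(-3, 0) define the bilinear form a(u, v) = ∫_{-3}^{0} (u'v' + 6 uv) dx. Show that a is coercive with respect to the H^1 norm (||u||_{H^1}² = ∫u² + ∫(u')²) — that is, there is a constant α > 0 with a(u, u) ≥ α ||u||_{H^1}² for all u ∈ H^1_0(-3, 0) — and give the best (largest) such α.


α = 1

Coercivity of a(·,·) on H^1_0(-3, 0) means a(u, u) ≥ α ||u||_{H^1}² for every u ∈ H^1_0.
The interval has length L = 3, and Poincaré/coercivity depend only on L. Here a(u, u) = ∫(u')² + (6)·∫u².
Here c = 6 ≥ 1, so a(u,u) = ∫(u')² + c∫u² ≥ ∫(u')² + ∫u² = ||u||_{H^1}², i.e. α = 1 works. No larger α is possible: a(u,u) ≥ α||u||_{H^1}² means (1−α)∫(u')² ≥ (α−c)∫u², and for the modes u_n = sin(nπ(x−x₀)/L) (x₀ the left endpoint) one has ∫u_n²/∫(u_n')² = (L/(nπ))² → 0, so a(u_n,u_n)/||u_n||_{H^1}² → 1. Hence the optimal constant is α = 1.
Therefore α = 1.


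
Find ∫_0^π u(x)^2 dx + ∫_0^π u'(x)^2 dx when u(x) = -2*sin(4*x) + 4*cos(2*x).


||u||_{H^1(0,π)}^2 = 74*π

u'(x) = -8*sin(2*x) - 8*cos(4*x).
Expand u² and (u')² and integrate term by term on (0, π), using: for integers n ≥ 1, ∫_0^π sin²(nx) dx = ∫_0^π cos²(nx) dx = π/2; for n ≠ n', ∫_0^π sin(nx)sin(n'x) dx = ∫_0^π cos(nx)cos(n'x) dx = 0; and by product-to-sum, ∫_0^π sin(nx)cos(n'x) dx = ½∫_0^π [sin((n+n')x) + sin((n−n')x)] dx, which is 0 when n+n' is even and 2n/(n²−n'²) when n+n' is odd (it need not vanish on (0, π)).
  u² squared terms: (-2)²·∫sin(4x)² dx = 4·π/2 = 2*π;  (4)²·∫cos(2x)² dx = 16·π/2 = 8*π.
  u² cross terms: 2·(-2)·(4)·∫sin(4x)·cos(2x) dx = -16·(0) = 0.
  So ∫_0^π u² dx = 2*π + 8*π + 0 = 10*π.
  (u')² squared terms: (-8)²·∫cos(4x)² dx = 64·π/2 = 32*π;  (-8)²·∫sin(2x)² dx = 64·π/2 = 32*π.
  (u')² cross terms: 2·(-8)·(-8)·∫cos(4x)·sin(2x) dx = 128·(0) = 0.
  So ∫_0^π (u')² dx = 32*π + 32*π + 0 = 64*π.
||u||_{H^1}^2 = (10*π) + (64*π) = 74*π.


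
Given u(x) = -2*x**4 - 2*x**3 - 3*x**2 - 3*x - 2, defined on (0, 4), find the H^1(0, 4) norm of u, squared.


||u||_{H^1}^2 = 156223292/315

The H^1 norm (squared) on an interval (0, L) is
  ||u||_{H^1}^2 = ∫_0^L u(x)^2 dx + ∫_0^L u'(x)^2 dx.
Compute u'(x) = -8*x**3 - 6*x**2 - 6*x - 3.
Then u(x)^2 = 4*x**8 + 8*x**7 + 16*x**6 + 24*x**5 + 29*x**4 + 26*x**3 + 21*x**2 + 12*x + 4 and u'(x)^2 = 64*x**6 + 96*x**5 + 132*x**4 + 120*x**3 + 72*x**2 + 36*x + 9.
Integrate each monomial from 0 to 4 using ∫_0^4 c·x^n dx = c·4^(n+1)/(n+1):
  ∫_0^4 u(x)^2 dx = ∫_0^4 (4*x^8 + 8*x^7 + 16*x^6 + 24*x^5 + 29*x^4 + 26*x^3 + 21*x^2 + 12*x + 4) dx. Term by term:
    ∫_0^4 4*x^8 dx = 1048576/9;  ∫_0^4 8*x^7 dx = 65536;  ∫_0^4 16*x^6 dx = 262144/7;
    ∫_0^4 24*x^5 dx = 16384;  ∫_0^4 29*x^4 dx = 29696/5;  ∫_0^4 26*x^3 dx = 1664;
    ∫_0^4 21*x^2 dx = 448;  ∫_0^4 12*x dx = 96;  ∫_0^4 4 dx = 16.
  Sum: 1048576/9 + 65536 + 262144/7 + 16384 + 29696/5 + 1664 + 448 + 96 + 16 = 76872848/315.
  ∫_0^4 u'(x)^2 dx = ∫_0^4 (64*x^6 + 96*x^5 + 132*x^4 + 120*x^3 + 72*x^2 + 36*x + 9) dx. Term by term:
    ∫_0^4 64*x^6 dx = 1048576/7;  ∫_0^4 96*x^5 dx = 65536;  ∫_0^4 132*x^4 dx = 135168/5;
    ∫_0^4 120*x^3 dx = 7680;  ∫_0^4 72*x^2 dx = 1536;  ∫_0^4 36*x dx = 288;
    ∫_0^4 9 dx = 36.
  Sum: 1048576/7 + 65536 + 135168/5 + 7680 + 1536 + 288 + 36 = 8816716/35.
Adding: ||u||_{H^1}^2 = 76872848/315 + 8816716/35 = 156223292/315.


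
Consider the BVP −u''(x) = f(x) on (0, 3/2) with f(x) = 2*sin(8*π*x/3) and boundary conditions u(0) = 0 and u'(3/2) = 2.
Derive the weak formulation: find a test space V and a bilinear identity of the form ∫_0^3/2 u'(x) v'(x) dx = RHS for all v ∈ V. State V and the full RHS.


V = {v ∈ H^1(0, 3/2) : v(0) = 0} (test functions vanish at x = 0 where u is specified); weak form: ∫_0^3/2 u'v' dx = ∫_0^3/2 (2*sin(8*π*x/3)) v dx + 2·v(3/2) for all v ∈ V.

Multiply both sides by a test function v and integrate from 0 to 3/2:
  ∫_0^3/2 −u''(x) v(x) dx = ∫_0^3/2 f(x) v(x) dx.
Integrate the LHS by parts once:
  ∫_0^3/2 −u'' v dx = −[u'(x) v(x)]_0^3/2 + ∫_0^3/2 u'(x) v'(x) dx.
Thus ∫_0^3/2 u'(x) v'(x) dx = ∫_0^3/2 f(x) v(x) dx + [u'(x) v(x)]_0^3/2.
Choose V so that boundary terms are either known or forced to vanish.
Mixed BC: u(0) = 0 (Dirichlet) and u'(3/2) = 2 (Neumann). Define V = {v ∈ H^1(0, 3/2) : v(0) = 0}. Then [u' v]_0^3/2 = u'(3/2)·v(3/2) − u'(0)·0 = 2·v(3/2).
Weak formulation: find u (satisfying any essential BC) such that ∫_0^3/2 u'(x) v'(x) dx = ∫_0^3/2 f v dx + 2·v(3/2) for all v ∈ V (Dirichlet at 0 absorbed into V; Neumann datum at x = 3/2 contributes the boundary term).
Substituting f(x) = 2*sin(8*π*x/3), the right-hand side is ∫_0^3/2 (2*sin(8*π*x/3)) v dx + 2·v(3/2).
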